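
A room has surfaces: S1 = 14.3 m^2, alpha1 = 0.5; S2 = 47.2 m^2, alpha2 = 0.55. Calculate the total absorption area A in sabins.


Given surfaces:
  Surface 1: 14.3 * 0.5 = 7.15
  Surface 2: 47.2 * 0.55 = 25.96
Formula: A = sum(Si * alpha_i)
A = 7.15 + 25.96
A = 33.11

33.11 sabins


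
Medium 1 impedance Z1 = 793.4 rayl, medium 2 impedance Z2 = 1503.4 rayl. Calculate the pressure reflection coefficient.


Given values:
  Z1 = 793.4 rayl, Z2 = 1503.4 rayl
Formula: R = (Z2 - Z1) / (Z2 + Z1)
Numerator: Z2 - Z1 = 1503.4 - 793.4 = 710.0
Denominator: Z2 + Z1 = 1503.4 + 793.4 = 2296.8
R = 710.0 / 2296.8 = 0.3091

0.3091


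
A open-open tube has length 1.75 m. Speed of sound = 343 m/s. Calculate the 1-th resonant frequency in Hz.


Given values:
  Tube type: open-open, L = 1.75 m, c = 343 m/s, n = 1
Formula: f_n = n * c / (2 * L)
Compute 2 * L = 2 * 1.75 = 3.5
f = 1 * 343 / 3.5
f = 98.0

98.0 Hz


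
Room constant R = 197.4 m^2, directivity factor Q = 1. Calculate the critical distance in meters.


Given values:
  R = 197.4 m^2, Q = 1
Formula: d_c = 0.141 * sqrt(Q * R)
Compute Q * R = 1 * 197.4 = 197.4
Compute sqrt(197.4) = 14.0499
d_c = 0.141 * 14.0499 = 1.981

1.981 m


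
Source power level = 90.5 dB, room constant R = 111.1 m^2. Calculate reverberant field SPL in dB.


Given values:
  Lw = 90.5 dB, R = 111.1 m^2
Formula: SPL = Lw + 10 * log10(4 / R)
Compute 4 / R = 4 / 111.1 = 0.036004
Compute 10 * log10(0.036004) = -14.4365
SPL = 90.5 + (-14.4365) = 76.06

76.06 dB


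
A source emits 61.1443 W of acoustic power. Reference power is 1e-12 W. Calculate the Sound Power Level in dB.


Given values:
  W = 61.1443 W
  W_ref = 1e-12 W
Formula: SWL = 10 * log10(W / W_ref)
Compute ratio: W / W_ref = 61144300000000
Compute log10: log10(61144300000000) = 13.786356
Multiply: SWL = 10 * 13.786356 = 137.86

137.86 dB


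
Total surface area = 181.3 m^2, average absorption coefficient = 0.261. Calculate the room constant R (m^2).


Given values:
  S = 181.3 m^2, alpha = 0.261
Formula: R = S * alpha / (1 - alpha)
Numerator: 181.3 * 0.261 = 47.3193
Denominator: 1 - 0.261 = 0.739
R = 47.3193 / 0.739 = 64.03

64.03 m^2


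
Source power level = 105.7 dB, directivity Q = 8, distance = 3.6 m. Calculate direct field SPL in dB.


Given values:
  Lw = 105.7 dB, Q = 8, r = 3.6 m
Formula: SPL = Lw + 10 * log10(Q / (4 * pi * r^2))
Compute 4 * pi * r^2 = 4 * pi * 3.6^2 = 162.8602
Compute Q / denom = 8 / 162.8602 = 0.04912188
Compute 10 * log10(0.04912188) = -13.0873
SPL = 105.7 + (-13.0873) = 92.61

92.61 dB


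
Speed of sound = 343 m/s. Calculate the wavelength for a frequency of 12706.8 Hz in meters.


Given values:
  c = 343 m/s, f = 12706.8 Hz
Formula: lambda = c / f
lambda = 343 / 12706.8
lambda = 0.027

0.027 m


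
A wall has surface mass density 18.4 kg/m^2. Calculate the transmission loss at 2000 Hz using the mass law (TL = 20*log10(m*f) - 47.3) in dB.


Given values:
  m = 18.4 kg/m^2, f = 2000 Hz
Formula: TL = 20 * log10(m * f) - 47.3
Compute m * f = 18.4 * 2000 = 36800.0
Compute log10(36800.0) = 4.565848
Compute 20 * 4.565848 = 91.317
TL = 91.317 - 47.3 = 44.02

44.02 dB


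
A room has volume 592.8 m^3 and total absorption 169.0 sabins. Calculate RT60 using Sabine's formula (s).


Given values:
  V = 592.8 m^3
  A = 169.0 sabins
Formula: RT60 = 0.161 * V / A
Numerator: 0.161 * 592.8 = 95.4408
RT60 = 95.4408 / 169.0 = 0.565

0.565 s


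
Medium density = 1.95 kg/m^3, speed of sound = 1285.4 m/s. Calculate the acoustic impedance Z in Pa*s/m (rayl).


Given values:
  rho = 1.95 kg/m^3
  c = 1285.4 m/s
Formula: Z = rho * c
Z = 1.95 * 1285.4
Z = 2506.53

2506.53 rayl


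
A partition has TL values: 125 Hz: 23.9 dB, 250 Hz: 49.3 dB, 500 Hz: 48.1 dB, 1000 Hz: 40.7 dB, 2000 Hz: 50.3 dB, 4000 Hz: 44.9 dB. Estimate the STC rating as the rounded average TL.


Given TL values at each frequency:
  125 Hz: 23.9 dB
  250 Hz: 49.3 dB
  500 Hz: 48.1 dB
  1000 Hz: 40.7 dB
  2000 Hz: 50.3 dB
  4000 Hz: 44.9 dB
Formula: STC ~ round(average of TL values)
Sum = 23.9 + 49.3 + 48.1 + 40.7 + 50.3 + 44.9 = 257.2
Average = 257.2 / 6 = 42.87
Rounded: 43

43


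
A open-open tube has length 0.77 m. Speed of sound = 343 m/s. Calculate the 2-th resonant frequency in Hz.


Given values:
  Tube type: open-open, L = 0.77 m, c = 343 m/s, n = 2
Formula: f_n = n * c / (2 * L)
Compute 2 * L = 2 * 0.77 = 1.54
f = 2 * 343 / 1.54
f = 445.45

445.45 Hz


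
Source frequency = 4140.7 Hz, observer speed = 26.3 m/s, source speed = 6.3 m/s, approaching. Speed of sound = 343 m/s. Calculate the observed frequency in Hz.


Given values:
  f_s = 4140.7 Hz, v_o = 26.3 m/s, v_s = 6.3 m/s
  Direction: approaching
Formula: f_o = f_s * (c + v_o) / (c - v_s)
Numerator: c + v_o = 343 + 26.3 = 369.3
Denominator: c - v_s = 343 - 6.3 = 336.7
f_o = 4140.7 * 369.3 / 336.7 = 4541.61

4541.61 Hz


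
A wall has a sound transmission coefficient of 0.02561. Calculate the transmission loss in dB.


Given values:
  tau = 0.02561
Formula: TL = 10 * log10(1 / tau)
Compute 1 / tau = 1 / 0.02561 = 39.0472
Compute log10(39.0472) = 1.59159
TL = 10 * 1.59159 = 15.92

15.92 dB


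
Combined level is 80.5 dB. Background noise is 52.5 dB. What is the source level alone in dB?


Given values:
  L_total = 80.5 dB, L_bg = 52.5 dB
Formula: L_source = 10 * log10(10^(L_total/10) - 10^(L_bg/10))
Convert to linear:
  10^(80.5/10) = 112201845.4302
  10^(52.5/10) = 177827.941
Difference: 112201845.4302 - 177827.941 = 112024017.4892
L_source = 10 * log10(112024017.4892) = 80.49

80.49 dB


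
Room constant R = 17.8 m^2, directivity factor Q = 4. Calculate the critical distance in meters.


Given values:
  R = 17.8 m^2, Q = 4
Formula: d_c = 0.141 * sqrt(Q * R)
Compute Q * R = 4 * 17.8 = 71.2
Compute sqrt(71.2) = 8.438
d_c = 0.141 * 8.438 = 1.19

1.19 m


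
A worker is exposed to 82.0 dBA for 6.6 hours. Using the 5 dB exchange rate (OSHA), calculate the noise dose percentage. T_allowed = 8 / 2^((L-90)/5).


Given values:
  L = 82.0 dBA, T = 6.6 hours
Formula: T_allowed = 8 / 2^((L - 90) / 5)
Compute exponent: (82.0 - 90) / 5 = -1.6
Compute 2^(-1.6) = 0.329877
T_allowed = 8 / 0.329877 = 24.251463 hours
Dose = (T / T_allowed) * 100
Dose = (6.6 / 24.251463) * 100 = 27.21

27.21 %


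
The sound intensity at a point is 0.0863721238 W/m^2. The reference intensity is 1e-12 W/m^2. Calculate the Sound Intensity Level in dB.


Given values:
  I = 0.0863721238 W/m^2
  I_ref = 1e-12 W/m^2
Formula: SIL = 10 * log10(I / I_ref)
Compute ratio: I / I_ref = 86372123800
Compute log10: log10(86372123800) = 10.936374
Multiply: SIL = 10 * 10.936374 = 109.36

109.36 dB


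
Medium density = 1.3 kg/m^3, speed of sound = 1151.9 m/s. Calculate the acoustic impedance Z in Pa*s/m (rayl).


Given values:
  rho = 1.3 kg/m^3
  c = 1151.9 m/s
Formula: Z = rho * c
Z = 1.3 * 1151.9
Z = 1497.47

1497.47 rayl


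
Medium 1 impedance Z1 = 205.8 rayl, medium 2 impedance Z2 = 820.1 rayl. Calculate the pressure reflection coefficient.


Given values:
  Z1 = 205.8 rayl, Z2 = 820.1 rayl
Formula: R = (Z2 - Z1) / (Z2 + Z1)
Numerator: Z2 - Z1 = 820.1 - 205.8 = 614.3
Denominator: Z2 + Z1 = 820.1 + 205.8 = 1025.9
R = 614.3 / 1025.9 = 0.5988

0.5988


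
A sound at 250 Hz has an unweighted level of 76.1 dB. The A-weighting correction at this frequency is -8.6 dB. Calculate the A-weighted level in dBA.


Given values:
  SPL = 76.1 dB
  A-weighting at 250 Hz = -8.6 dB
Formula: L_A = SPL + A_weight
L_A = 76.1 + (-8.6)
L_A = 67.5

67.5 dBA


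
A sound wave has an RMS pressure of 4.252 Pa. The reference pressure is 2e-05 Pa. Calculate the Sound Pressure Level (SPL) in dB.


Given values:
  p = 4.252 Pa
  p_ref = 2e-05 Pa
Formula: SPL = 20 * log10(p / p_ref)
Compute ratio: p / p_ref = 4.252 / 2e-05 = 212600
Compute log10: log10(212600) = 5.327563
Multiply: SPL = 20 * 5.327563 = 106.55

106.55 dB


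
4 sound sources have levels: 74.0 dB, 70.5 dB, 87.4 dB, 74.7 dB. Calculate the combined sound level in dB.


Formula: L_total = 10 * log10( sum(10^(Li/10)) )
  Source 1: 10^(74.0/10) = 25118864.3151
  Source 2: 10^(70.5/10) = 11220184.543
  Source 3: 10^(87.4/10) = 549540873.8576
  Source 4: 10^(74.7/10) = 29512092.2667
Sum of linear values = 615392014.9824
L_total = 10 * log10(615392014.9824) = 87.89

87.89 dB


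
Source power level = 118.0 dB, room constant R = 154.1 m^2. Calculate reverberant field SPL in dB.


Given values:
  Lw = 118.0 dB, R = 154.1 m^2
Formula: SPL = Lw + 10 * log10(4 / R)
Compute 4 / R = 4 / 154.1 = 0.025957
Compute 10 * log10(0.025957) = -15.8575
SPL = 118.0 + (-15.8575) = 102.14

102.14 dB


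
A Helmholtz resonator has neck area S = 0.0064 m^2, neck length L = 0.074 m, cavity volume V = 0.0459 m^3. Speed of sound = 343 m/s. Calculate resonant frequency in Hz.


Given values:
  S = 0.0064 m^2, L = 0.074 m, V = 0.0459 m^3, c = 343 m/s
Formula: f = (c / (2*pi)) * sqrt(S / (V * L))
Compute V * L = 0.0459 * 0.074 = 0.0033966
Compute S / (V * L) = 0.0064 / 0.0033966 = 1.8842
Compute sqrt(1.8842) = 1.372662
Compute c / (2*pi) = 343 / 6.283185 = 54.590148
f = 54.590148 * 1.372662 = 74.93

74.93 Hz


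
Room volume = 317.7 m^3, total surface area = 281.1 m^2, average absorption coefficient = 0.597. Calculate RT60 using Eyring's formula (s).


Given values:
  V = 317.7 m^3, S = 281.1 m^2, alpha = 0.597
Formula: RT60 = 0.161 * V / (-S * ln(1 - alpha))
Compute ln(1 - 0.597) = ln(0.403) = -0.908819
Denominator: -281.1 * -0.908819 = 255.469
Numerator: 0.161 * 317.7 = 51.1497
RT60 = 51.1497 / 255.469 = 0.2

0.2 s


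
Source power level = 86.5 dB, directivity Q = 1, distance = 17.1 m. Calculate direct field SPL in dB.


Given values:
  Lw = 86.5 dB, Q = 1, r = 17.1 m
Formula: SPL = Lw + 10 * log10(Q / (4 * pi * r^2))
Compute 4 * pi * r^2 = 4 * pi * 17.1^2 = 3674.5324
Compute Q / denom = 1 / 3674.5324 = 0.00027214
Compute 10 * log10(0.00027214) = -35.6521
SPL = 86.5 + (-35.6521) = 50.85

50.85 dB


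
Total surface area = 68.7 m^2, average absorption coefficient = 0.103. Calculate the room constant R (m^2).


Given values:
  S = 68.7 m^2, alpha = 0.103
Formula: R = S * alpha / (1 - alpha)
Numerator: 68.7 * 0.103 = 7.0761
Denominator: 1 - 0.103 = 0.897
R = 7.0761 / 0.897 = 7.89

7.89 m^2


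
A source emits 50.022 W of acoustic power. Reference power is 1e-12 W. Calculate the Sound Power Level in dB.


Given values:
  W = 50.022 W
  W_ref = 1e-12 W
Formula: SWL = 10 * log10(W / W_ref)
Compute ratio: W / W_ref = 50022000000000
Compute log10: log10(50022000000000) = 13.699161
Multiply: SWL = 10 * 13.699161 = 136.99

136.99 dB


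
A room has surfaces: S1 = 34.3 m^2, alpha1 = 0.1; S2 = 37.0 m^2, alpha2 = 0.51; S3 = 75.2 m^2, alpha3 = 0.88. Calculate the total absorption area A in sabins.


Given surfaces:
  Surface 1: 34.3 * 0.1 = 3.43
  Surface 2: 37.0 * 0.51 = 18.87
  Surface 3: 75.2 * 0.88 = 66.176
Formula: A = sum(Si * alpha_i)
A = 3.43 + 18.87 + 66.176
A = 88.48

88.48 sabins


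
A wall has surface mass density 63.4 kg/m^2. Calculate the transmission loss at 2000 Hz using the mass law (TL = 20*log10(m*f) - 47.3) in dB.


Given values:
  m = 63.4 kg/m^2, f = 2000 Hz
Formula: TL = 20 * log10(m * f) - 47.3
Compute m * f = 63.4 * 2000 = 126800.0
Compute log10(126800.0) = 5.103119
Compute 20 * 5.103119 = 102.0624
TL = 102.0624 - 47.3 = 54.76

54.76 dB


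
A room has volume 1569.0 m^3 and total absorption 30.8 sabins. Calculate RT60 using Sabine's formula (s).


Given values:
  V = 1569.0 m^3
  A = 30.8 sabins
Formula: RT60 = 0.161 * V / A
Numerator: 0.161 * 1569.0 = 252.609
RT60 = 252.609 / 30.8 = 8.202

8.202 s


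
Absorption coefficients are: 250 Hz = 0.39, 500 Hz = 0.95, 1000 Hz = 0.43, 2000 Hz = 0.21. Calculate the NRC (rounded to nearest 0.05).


Given values:
  a_250 = 0.39, a_500 = 0.95
  a_1000 = 0.43, a_2000 = 0.21
Formula: NRC = (a250 + a500 + a1000 + a2000) / 4
Sum = 0.39 + 0.95 + 0.43 + 0.21 = 1.98
NRC = 1.98 / 4 = 0.495
Rounded to nearest 0.05: 0.5

0.5


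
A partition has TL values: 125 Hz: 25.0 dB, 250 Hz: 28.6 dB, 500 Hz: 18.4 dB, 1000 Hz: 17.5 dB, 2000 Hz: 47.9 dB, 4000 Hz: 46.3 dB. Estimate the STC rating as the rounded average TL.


Given TL values at each frequency:
  125 Hz: 25.0 dB
  250 Hz: 28.6 dB
  500 Hz: 18.4 dB
  1000 Hz: 17.5 dB
  2000 Hz: 47.9 dB
  4000 Hz: 46.3 dB
Formula: STC ~ round(average of TL values)
Sum = 25.0 + 28.6 + 18.4 + 17.5 + 47.9 + 46.3 = 183.7
Average = 183.7 / 6 = 30.62
Rounded: 31

31


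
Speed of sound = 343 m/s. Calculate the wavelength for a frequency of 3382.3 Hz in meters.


Given values:
  c = 343 m/s, f = 3382.3 Hz
Formula: lambda = c / f
lambda = 343 / 3382.3
lambda = 0.1014

0.1014 m


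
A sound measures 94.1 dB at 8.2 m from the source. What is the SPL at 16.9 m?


Given values:
  SPL1 = 94.1 dB, r1 = 8.2 m, r2 = 16.9 m
Formula: SPL2 = SPL1 - 20 * log10(r2 / r1)
Compute ratio: r2 / r1 = 16.9 / 8.2 = 2.061
Compute log10: log10(2.061) = 0.314078
Compute drop: 20 * 0.314078 = 6.2816
SPL2 = 94.1 - 6.2816 = 87.82

87.82 dB


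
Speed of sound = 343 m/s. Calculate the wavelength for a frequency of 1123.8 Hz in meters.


Given values:
  c = 343 m/s, f = 1123.8 Hz
Formula: lambda = c / f
lambda = 343 / 1123.8
lambda = 0.3052

0.3052 m


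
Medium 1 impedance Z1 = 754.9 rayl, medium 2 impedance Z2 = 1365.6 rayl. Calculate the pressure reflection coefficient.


Given values:
  Z1 = 754.9 rayl, Z2 = 1365.6 rayl
Formula: R = (Z2 - Z1) / (Z2 + Z1)
Numerator: Z2 - Z1 = 1365.6 - 754.9 = 610.7
Denominator: Z2 + Z1 = 1365.6 + 754.9 = 2120.5
R = 610.7 / 2120.5 = 0.288

0.288


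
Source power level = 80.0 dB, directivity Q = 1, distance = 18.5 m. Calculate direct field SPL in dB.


Given values:
  Lw = 80.0 dB, Q = 1, r = 18.5 m
Formula: SPL = Lw + 10 * log10(Q / (4 * pi * r^2))
Compute 4 * pi * r^2 = 4 * pi * 18.5^2 = 4300.8403
Compute Q / denom = 1 / 4300.8403 = 0.00023251
Compute 10 * log10(0.00023251) = -36.3356
SPL = 80.0 + (-36.3356) = 43.66

43.66 dB


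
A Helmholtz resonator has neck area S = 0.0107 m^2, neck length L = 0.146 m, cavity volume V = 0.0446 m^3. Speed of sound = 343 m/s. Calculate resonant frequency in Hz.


Given values:
  S = 0.0107 m^2, L = 0.146 m, V = 0.0446 m^3, c = 343 m/s
Formula: f = (c / (2*pi)) * sqrt(S / (V * L))
Compute V * L = 0.0446 * 0.146 = 0.0065116
Compute S / (V * L) = 0.0107 / 0.0065116 = 1.6432
Compute sqrt(1.6432) = 1.281874
Compute c / (2*pi) = 343 / 6.283185 = 54.590148
f = 54.590148 * 1.281874 = 69.98

69.98 Hz


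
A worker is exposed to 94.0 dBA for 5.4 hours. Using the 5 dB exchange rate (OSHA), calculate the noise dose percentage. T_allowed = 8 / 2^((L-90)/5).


Given values:
  L = 94.0 dBA, T = 5.4 hours
Formula: T_allowed = 8 / 2^((L - 90) / 5)
Compute exponent: (94.0 - 90) / 5 = 0.8
Compute 2^(0.8) = 1.741101
T_allowed = 8 / 1.741101 = 4.594794 hours
Dose = (T / T_allowed) * 100
Dose = (5.4 / 4.594794) * 100 = 117.52

117.52 %


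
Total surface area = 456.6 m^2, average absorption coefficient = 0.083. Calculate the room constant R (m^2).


Given values:
  S = 456.6 m^2, alpha = 0.083
Formula: R = S * alpha / (1 - alpha)
Numerator: 456.6 * 0.083 = 37.8978
Denominator: 1 - 0.083 = 0.917
R = 37.8978 / 0.917 = 41.33

41.33 m^2


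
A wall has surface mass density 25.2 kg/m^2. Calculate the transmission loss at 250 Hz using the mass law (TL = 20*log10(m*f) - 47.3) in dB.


Given values:
  m = 25.2 kg/m^2, f = 250 Hz
Formula: TL = 20 * log10(m * f) - 47.3
Compute m * f = 25.2 * 250 = 6300.0
Compute log10(6300.0) = 3.799341
Compute 20 * 3.799341 = 75.9868
TL = 75.9868 - 47.3 = 28.69

28.69 dB


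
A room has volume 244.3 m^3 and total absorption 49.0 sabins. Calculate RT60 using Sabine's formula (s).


Given values:
  V = 244.3 m^3
  A = 49.0 sabins
Formula: RT60 = 0.161 * V / A
Numerator: 0.161 * 244.3 = 39.3323
RT60 = 39.3323 / 49.0 = 0.803

0.803 s


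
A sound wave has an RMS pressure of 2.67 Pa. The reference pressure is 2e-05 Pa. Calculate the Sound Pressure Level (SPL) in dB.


Given values:
  p = 2.67 Pa
  p_ref = 2e-05 Pa
Formula: SPL = 20 * log10(p / p_ref)
Compute ratio: p / p_ref = 2.67 / 2e-05 = 133500
Compute log10: log10(133500) = 5.125481
Multiply: SPL = 20 * 5.125481 = 102.51

102.51 dB


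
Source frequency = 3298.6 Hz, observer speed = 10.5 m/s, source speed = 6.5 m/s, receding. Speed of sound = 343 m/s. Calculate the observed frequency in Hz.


Given values:
  f_s = 3298.6 Hz, v_o = 10.5 m/s, v_s = 6.5 m/s
  Direction: receding
Formula: f_o = f_s * (c - v_o) / (c + v_s)
Numerator: c - v_o = 343 - 10.5 = 332.5
Denominator: c + v_s = 343 + 6.5 = 349.5
f_o = 3298.6 * 332.5 / 349.5 = 3138.15

3138.15 Hz


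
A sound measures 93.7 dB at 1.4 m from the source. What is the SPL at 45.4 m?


Given values:
  SPL1 = 93.7 dB, r1 = 1.4 m, r2 = 45.4 m
Formula: SPL2 = SPL1 - 20 * log10(r2 / r1)
Compute ratio: r2 / r1 = 45.4 / 1.4 = 32.4286
Compute log10: log10(32.4286) = 1.510928
Compute drop: 20 * 1.510928 = 30.2186
SPL2 = 93.7 - 30.2186 = 63.48

63.48 dB


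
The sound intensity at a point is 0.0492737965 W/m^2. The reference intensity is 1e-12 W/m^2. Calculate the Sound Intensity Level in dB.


Given values:
  I = 0.0492737965 W/m^2
  I_ref = 1e-12 W/m^2
Formula: SIL = 10 * log10(I / I_ref)
Compute ratio: I / I_ref = 49273796500
Compute log10: log10(49273796500) = 10.692616
Multiply: SIL = 10 * 10.692616 = 106.93

106.93 dB


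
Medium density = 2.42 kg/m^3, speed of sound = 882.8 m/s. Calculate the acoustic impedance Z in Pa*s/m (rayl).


Given values:
  rho = 2.42 kg/m^3
  c = 882.8 m/s
Formula: Z = rho * c
Z = 2.42 * 882.8
Z = 2136.38

2136.38 rayl


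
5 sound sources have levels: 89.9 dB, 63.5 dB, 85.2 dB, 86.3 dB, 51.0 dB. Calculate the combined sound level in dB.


Formula: L_total = 10 * log10( sum(10^(Li/10)) )
  Source 1: 10^(89.9/10) = 977237220.9558
  Source 2: 10^(63.5/10) = 2238721.1386
  Source 3: 10^(85.2/10) = 331131121.4826
  Source 4: 10^(86.3/10) = 426579518.8016
  Source 5: 10^(51.0/10) = 125892.5412
Sum of linear values = 1737312474.9198
L_total = 10 * log10(1737312474.9198) = 92.4

92.4 dB


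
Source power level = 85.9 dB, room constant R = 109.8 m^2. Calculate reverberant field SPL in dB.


Given values:
  Lw = 85.9 dB, R = 109.8 m^2
Formula: SPL = Lw + 10 * log10(4 / R)
Compute 4 / R = 4 / 109.8 = 0.03643
Compute 10 * log10(0.03643) = -14.3854
SPL = 85.9 + (-14.3854) = 71.51

71.51 dB


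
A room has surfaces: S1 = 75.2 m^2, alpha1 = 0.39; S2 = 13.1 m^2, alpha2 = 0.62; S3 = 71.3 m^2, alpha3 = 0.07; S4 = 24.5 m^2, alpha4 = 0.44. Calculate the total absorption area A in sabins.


Given surfaces:
  Surface 1: 75.2 * 0.39 = 29.328
  Surface 2: 13.1 * 0.62 = 8.122
  Surface 3: 71.3 * 0.07 = 4.991
  Surface 4: 24.5 * 0.44 = 10.78
Formula: A = sum(Si * alpha_i)
A = 29.328 + 8.122 + 4.991 + 10.78
A = 53.22

53.22 sabins


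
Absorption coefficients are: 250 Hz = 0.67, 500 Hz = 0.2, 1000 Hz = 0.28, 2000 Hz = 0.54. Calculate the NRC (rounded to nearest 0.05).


Given values:
  a_250 = 0.67, a_500 = 0.2
  a_1000 = 0.28, a_2000 = 0.54
Formula: NRC = (a250 + a500 + a1000 + a2000) / 4
Sum = 0.67 + 0.2 + 0.28 + 0.54 = 1.69
NRC = 1.69 / 4 = 0.4225
Rounded to nearest 0.05: 0.4

0.4


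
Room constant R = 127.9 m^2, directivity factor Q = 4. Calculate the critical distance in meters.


Given values:
  R = 127.9 m^2, Q = 4
Formula: d_c = 0.141 * sqrt(Q * R)
Compute Q * R = 4 * 127.9 = 511.6
Compute sqrt(511.6) = 22.6186
d_c = 0.141 * 22.6186 = 3.189

3.189 m


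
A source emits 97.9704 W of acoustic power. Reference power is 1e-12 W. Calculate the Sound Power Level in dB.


Given values:
  W = 97.9704 W
  W_ref = 1e-12 W
Formula: SWL = 10 * log10(W / W_ref)
Compute ratio: W / W_ref = 97970400000000
Compute log10: log10(97970400000000) = 13.991095
Multiply: SWL = 10 * 13.991095 = 139.91

139.91 dB


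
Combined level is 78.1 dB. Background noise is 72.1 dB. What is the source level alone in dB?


Given values:
  L_total = 78.1 dB, L_bg = 72.1 dB
Formula: L_source = 10 * log10(10^(L_total/10) - 10^(L_bg/10))
Convert to linear:
  10^(78.1/10) = 64565422.9035
  10^(72.1/10) = 16218100.9736
Difference: 64565422.9035 - 16218100.9736 = 48347321.9299
L_source = 10 * log10(48347321.9299) = 76.84

76.84 dB


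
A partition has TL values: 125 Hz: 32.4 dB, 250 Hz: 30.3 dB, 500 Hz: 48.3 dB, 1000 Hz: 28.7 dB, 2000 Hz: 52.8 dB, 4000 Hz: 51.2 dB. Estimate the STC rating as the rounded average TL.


Given TL values at each frequency:
  125 Hz: 32.4 dB
  250 Hz: 30.3 dB
  500 Hz: 48.3 dB
  1000 Hz: 28.7 dB
  2000 Hz: 52.8 dB
  4000 Hz: 51.2 dB
Formula: STC ~ round(average of TL values)
Sum = 32.4 + 30.3 + 48.3 + 28.7 + 52.8 + 51.2 = 243.7
Average = 243.7 / 6 = 40.62
Rounded: 41

41


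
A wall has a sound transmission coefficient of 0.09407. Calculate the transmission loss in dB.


Given values:
  tau = 0.09407
Formula: TL = 10 * log10(1 / tau)
Compute 1 / tau = 1 / 0.09407 = 10.6304
Compute log10(10.6304) = 1.02655
TL = 10 * 1.02655 = 10.27

10.27 dB


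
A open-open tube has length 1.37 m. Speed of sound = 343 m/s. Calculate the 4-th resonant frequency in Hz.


Given values:
  Tube type: open-open, L = 1.37 m, c = 343 m/s, n = 4
Formula: f_n = n * c / (2 * L)
Compute 2 * L = 2 * 1.37 = 2.74
f = 4 * 343 / 2.74
f = 500.73

500.73 Hz


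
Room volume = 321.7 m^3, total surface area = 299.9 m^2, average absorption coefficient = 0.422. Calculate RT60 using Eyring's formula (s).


Given values:
  V = 321.7 m^3, S = 299.9 m^2, alpha = 0.422
Formula: RT60 = 0.161 * V / (-S * ln(1 - alpha))
Compute ln(1 - 0.422) = ln(0.578) = -0.548181
Denominator: -299.9 * -0.548181 = 164.3995
Numerator: 0.161 * 321.7 = 51.7937
RT60 = 51.7937 / 164.3995 = 0.315

0.315 s


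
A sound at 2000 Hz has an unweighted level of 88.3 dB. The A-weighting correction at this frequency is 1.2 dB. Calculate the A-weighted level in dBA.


Given values:
  SPL = 88.3 dB
  A-weighting at 2000 Hz = 1.2 dB
Formula: L_A = SPL + A_weight
L_A = 88.3 + (1.2)
L_A = 89.5

89.5 dBA


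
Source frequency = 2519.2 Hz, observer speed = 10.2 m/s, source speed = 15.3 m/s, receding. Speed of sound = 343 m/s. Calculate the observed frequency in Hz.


Given values:
  f_s = 2519.2 Hz, v_o = 10.2 m/s, v_s = 15.3 m/s
  Direction: receding
Formula: f_o = f_s * (c - v_o) / (c + v_s)
Numerator: c - v_o = 343 - 10.2 = 332.8
Denominator: c + v_s = 343 + 15.3 = 358.3
f_o = 2519.2 * 332.8 / 358.3 = 2339.91

2339.91 Hz


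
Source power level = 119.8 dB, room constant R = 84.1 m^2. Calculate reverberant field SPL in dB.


Given values:
  Lw = 119.8 dB, R = 84.1 m^2
Formula: SPL = Lw + 10 * log10(4 / R)
Compute 4 / R = 4 / 84.1 = 0.047562
Compute 10 * log10(0.047562) = -13.2274
SPL = 119.8 + (-13.2274) = 106.57

106.57 dB


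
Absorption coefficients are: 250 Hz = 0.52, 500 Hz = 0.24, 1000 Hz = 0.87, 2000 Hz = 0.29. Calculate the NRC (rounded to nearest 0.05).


Given values:
  a_250 = 0.52, a_500 = 0.24
  a_1000 = 0.87, a_2000 = 0.29
Formula: NRC = (a250 + a500 + a1000 + a2000) / 4
Sum = 0.52 + 0.24 + 0.87 + 0.29 = 1.92
NRC = 1.92 / 4 = 0.48
Rounded to nearest 0.05: 0.5

0.5


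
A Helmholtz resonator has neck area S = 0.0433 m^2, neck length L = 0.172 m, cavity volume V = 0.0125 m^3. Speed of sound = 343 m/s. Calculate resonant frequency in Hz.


Given values:
  S = 0.0433 m^2, L = 0.172 m, V = 0.0125 m^3, c = 343 m/s
Formula: f = (c / (2*pi)) * sqrt(S / (V * L))
Compute V * L = 0.0125 * 0.172 = 0.00215
Compute S / (V * L) = 0.0433 / 0.00215 = 20.1395
Compute sqrt(20.1395) = 4.487705
Compute c / (2*pi) = 343 / 6.283185 = 54.590148
f = 54.590148 * 4.487705 = 244.98

244.98 Hz


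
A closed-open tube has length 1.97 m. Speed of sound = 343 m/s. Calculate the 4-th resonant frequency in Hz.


Given values:
  Tube type: closed-open, L = 1.97 m, c = 343 m/s, n = 4
Formula: f_n = (2n - 1) * c / (4 * L)
Compute 2n - 1 = 2*4 - 1 = 7
Compute 4 * L = 4 * 1.97 = 7.88
f = 7 * 343 / 7.88
f = 304.7

304.7 Hz


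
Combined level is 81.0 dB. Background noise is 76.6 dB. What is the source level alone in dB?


Given values:
  L_total = 81.0 dB, L_bg = 76.6 dB
Formula: L_source = 10 * log10(10^(L_total/10) - 10^(L_bg/10))
Convert to linear:
  10^(81.0/10) = 125892541.1794
  10^(76.6/10) = 45708818.9615
Difference: 125892541.1794 - 45708818.9615 = 80183722.2179
L_source = 10 * log10(80183722.2179) = 79.04

79.04 dB


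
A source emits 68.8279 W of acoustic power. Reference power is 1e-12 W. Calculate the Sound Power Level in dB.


Given values:
  W = 68.8279 W
  W_ref = 1e-12 W
Formula: SWL = 10 * log10(W / W_ref)
Compute ratio: W / W_ref = 68827900000000
Compute log10: log10(68827900000000) = 13.837765
Multiply: SWL = 10 * 13.837765 = 138.38

138.38 dB


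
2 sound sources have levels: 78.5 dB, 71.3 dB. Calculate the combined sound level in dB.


Formula: L_total = 10 * log10( sum(10^(Li/10)) )
  Source 1: 10^(78.5/10) = 70794578.4384
  Source 2: 10^(71.3/10) = 13489628.8259
Sum of linear values = 84284207.2643
L_total = 10 * log10(84284207.2643) = 79.26

79.26 dB


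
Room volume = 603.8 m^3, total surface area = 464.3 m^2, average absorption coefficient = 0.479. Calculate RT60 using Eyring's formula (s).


Given values:
  V = 603.8 m^3, S = 464.3 m^2, alpha = 0.479
Formula: RT60 = 0.161 * V / (-S * ln(1 - alpha))
Compute ln(1 - 0.479) = ln(0.521) = -0.652005
Denominator: -464.3 * -0.652005 = 302.7259
Numerator: 0.161 * 603.8 = 97.2118
RT60 = 97.2118 / 302.7259 = 0.321

0.321 s


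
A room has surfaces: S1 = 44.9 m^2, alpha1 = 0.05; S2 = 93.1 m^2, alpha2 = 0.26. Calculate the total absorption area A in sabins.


Given surfaces:
  Surface 1: 44.9 * 0.05 = 2.245
  Surface 2: 93.1 * 0.26 = 24.206
Formula: A = sum(Si * alpha_i)
A = 2.245 + 24.206
A = 26.45

26.45 sabins


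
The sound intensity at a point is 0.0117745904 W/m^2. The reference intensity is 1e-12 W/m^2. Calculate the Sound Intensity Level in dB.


Given values:
  I = 0.0117745904 W/m^2
  I_ref = 1e-12 W/m^2
Formula: SIL = 10 * log10(I / I_ref)
Compute ratio: I / I_ref = 11774590400
Compute log10: log10(11774590400) = 10.070946
Multiply: SIL = 10 * 10.070946 = 100.71

100.71 dB


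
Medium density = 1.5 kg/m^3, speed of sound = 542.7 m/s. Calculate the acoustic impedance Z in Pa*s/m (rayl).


Given values:
  rho = 1.5 kg/m^3
  c = 542.7 m/s
Formula: Z = rho * c
Z = 1.5 * 542.7
Z = 814.05

814.05 rayl


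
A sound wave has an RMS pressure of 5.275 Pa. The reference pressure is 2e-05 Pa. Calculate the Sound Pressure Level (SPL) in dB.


Given values:
  p = 5.275 Pa
  p_ref = 2e-05 Pa
Formula: SPL = 20 * log10(p / p_ref)
Compute ratio: p / p_ref = 5.275 / 2e-05 = 263750
Compute log10: log10(263750) = 5.421192
Multiply: SPL = 20 * 5.421192 = 108.42

108.42 dB


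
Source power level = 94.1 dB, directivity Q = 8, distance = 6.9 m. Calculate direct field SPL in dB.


Given values:
  Lw = 94.1 dB, Q = 8, r = 6.9 m
Formula: SPL = Lw + 10 * log10(Q / (4 * pi * r^2))
Compute 4 * pi * r^2 = 4 * pi * 6.9^2 = 598.2849
Compute Q / denom = 8 / 598.2849 = 0.01337156
Compute 10 * log10(0.01337156) = -18.7382
SPL = 94.1 + (-18.7382) = 75.36

75.36 dB


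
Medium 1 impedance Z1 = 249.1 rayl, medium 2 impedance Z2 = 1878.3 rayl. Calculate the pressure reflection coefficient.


Given values:
  Z1 = 249.1 rayl, Z2 = 1878.3 rayl
Formula: R = (Z2 - Z1) / (Z2 + Z1)
Numerator: Z2 - Z1 = 1878.3 - 249.1 = 1629.2
Denominator: Z2 + Z1 = 1878.3 + 249.1 = 2127.4
R = 1629.2 / 2127.4 = 0.7658

0.7658


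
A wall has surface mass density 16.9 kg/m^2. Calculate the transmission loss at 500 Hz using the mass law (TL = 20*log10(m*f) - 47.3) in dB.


Given values:
  m = 16.9 kg/m^2, f = 500 Hz
Formula: TL = 20 * log10(m * f) - 47.3
Compute m * f = 16.9 * 500 = 8450.0
Compute log10(8450.0) = 3.926857
Compute 20 * 3.926857 = 78.5371
TL = 78.5371 - 47.3 = 31.24

31.24 dB


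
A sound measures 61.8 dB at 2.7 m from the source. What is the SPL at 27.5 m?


Given values:
  SPL1 = 61.8 dB, r1 = 2.7 m, r2 = 27.5 m
Formula: SPL2 = SPL1 - 20 * log10(r2 / r1)
Compute ratio: r2 / r1 = 27.5 / 2.7 = 10.1852
Compute log10: log10(10.1852) = 1.00797
Compute drop: 20 * 1.00797 = 20.1594
SPL2 = 61.8 - 20.1594 = 41.64

41.64 dB


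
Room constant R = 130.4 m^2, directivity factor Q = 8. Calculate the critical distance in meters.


Given values:
  R = 130.4 m^2, Q = 8
Formula: d_c = 0.141 * sqrt(Q * R)
Compute Q * R = 8 * 130.4 = 1043.2
Compute sqrt(1043.2) = 32.2986
d_c = 0.141 * 32.2986 = 4.554

4.554 m


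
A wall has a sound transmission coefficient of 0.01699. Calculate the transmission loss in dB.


Given values:
  tau = 0.01699
Formula: TL = 10 * log10(1 / tau)
Compute 1 / tau = 1 / 0.01699 = 58.8582
Compute log10(58.8582) = 1.769807
TL = 10 * 1.769807 = 17.7

17.7 dB


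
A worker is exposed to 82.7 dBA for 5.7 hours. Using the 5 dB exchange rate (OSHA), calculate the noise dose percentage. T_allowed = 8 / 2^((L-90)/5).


Given values:
  L = 82.7 dBA, T = 5.7 hours
Formula: T_allowed = 8 / 2^((L - 90) / 5)
Compute exponent: (82.7 - 90) / 5 = -1.46
Compute 2^(-1.46) = 0.363493
T_allowed = 8 / 0.363493 = 22.008677 hours
Dose = (T / T_allowed) * 100
Dose = (5.7 / 22.008677) * 100 = 25.9

25.9 %


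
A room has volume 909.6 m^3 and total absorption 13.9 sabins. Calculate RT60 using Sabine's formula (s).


Given values:
  V = 909.6 m^3
  A = 13.9 sabins
Formula: RT60 = 0.161 * V / A
Numerator: 0.161 * 909.6 = 146.4456
RT60 = 146.4456 / 13.9 = 10.536

10.536 s


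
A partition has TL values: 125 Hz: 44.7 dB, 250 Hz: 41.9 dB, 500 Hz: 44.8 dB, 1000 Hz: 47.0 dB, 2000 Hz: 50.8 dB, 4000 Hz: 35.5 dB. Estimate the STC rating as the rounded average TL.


Given TL values at each frequency:
  125 Hz: 44.7 dB
  250 Hz: 41.9 dB
  500 Hz: 44.8 dB
  1000 Hz: 47.0 dB
  2000 Hz: 50.8 dB
  4000 Hz: 35.5 dB
Formula: STC ~ round(average of TL values)
Sum = 44.7 + 41.9 + 44.8 + 47.0 + 50.8 + 35.5 = 264.7
Average = 264.7 / 6 = 44.12
Rounded: 44

44


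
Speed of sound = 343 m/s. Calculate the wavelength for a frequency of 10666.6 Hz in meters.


Given values:
  c = 343 m/s, f = 10666.6 Hz
Formula: lambda = c / f
lambda = 343 / 10666.6
lambda = 0.0322

0.0322 m


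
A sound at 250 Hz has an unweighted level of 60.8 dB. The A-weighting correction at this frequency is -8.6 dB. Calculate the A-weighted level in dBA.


Given values:
  SPL = 60.8 dB
  A-weighting at 250 Hz = -8.6 dB
Formula: L_A = SPL + A_weight
L_A = 60.8 + (-8.6)
L_A = 52.2

52.2 dBA


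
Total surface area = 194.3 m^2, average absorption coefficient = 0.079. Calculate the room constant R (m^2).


Given values:
  S = 194.3 m^2, alpha = 0.079
Formula: R = S * alpha / (1 - alpha)
Numerator: 194.3 * 0.079 = 15.3497
Denominator: 1 - 0.079 = 0.921
R = 15.3497 / 0.921 = 16.67

16.67 m^2


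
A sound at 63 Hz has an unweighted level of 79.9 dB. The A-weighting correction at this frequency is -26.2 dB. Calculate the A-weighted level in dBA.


Given values:
  SPL = 79.9 dB
  A-weighting at 63 Hz = -26.2 dB
Formula: L_A = SPL + A_weight
L_A = 79.9 + (-26.2)
L_A = 53.7

53.7 dBA


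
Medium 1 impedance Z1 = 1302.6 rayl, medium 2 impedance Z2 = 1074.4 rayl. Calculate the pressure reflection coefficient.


Given values:
  Z1 = 1302.6 rayl, Z2 = 1074.4 rayl
Formula: R = (Z2 - Z1) / (Z2 + Z1)
Numerator: Z2 - Z1 = 1074.4 - 1302.6 = -228.2
Denominator: Z2 + Z1 = 1074.4 + 1302.6 = 2377.0
R = -228.2 / 2377.0 = -0.096

-0.096


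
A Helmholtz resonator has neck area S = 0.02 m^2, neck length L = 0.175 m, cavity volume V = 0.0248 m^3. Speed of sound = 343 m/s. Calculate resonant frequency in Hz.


Given values:
  S = 0.02 m^2, L = 0.175 m, V = 0.0248 m^3, c = 343 m/s
Formula: f = (c / (2*pi)) * sqrt(S / (V * L))
Compute V * L = 0.0248 * 0.175 = 0.00434
Compute S / (V * L) = 0.02 / 0.00434 = 4.6083
Compute sqrt(4.6083) = 2.146695
Compute c / (2*pi) = 343 / 6.283185 = 54.590148
f = 54.590148 * 2.146695 = 117.19

117.19 Hz


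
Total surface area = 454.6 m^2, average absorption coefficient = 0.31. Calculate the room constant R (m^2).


Given values:
  S = 454.6 m^2, alpha = 0.31
Formula: R = S * alpha / (1 - alpha)
Numerator: 454.6 * 0.31 = 140.926
Denominator: 1 - 0.31 = 0.69
R = 140.926 / 0.69 = 204.24

204.24 m^2


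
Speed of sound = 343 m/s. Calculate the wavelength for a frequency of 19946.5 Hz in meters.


Given values:
  c = 343 m/s, f = 19946.5 Hz
Formula: lambda = c / f
lambda = 343 / 19946.5
lambda = 0.0172

0.0172 m


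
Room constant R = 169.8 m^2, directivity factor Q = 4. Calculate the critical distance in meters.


Given values:
  R = 169.8 m^2, Q = 4
Formula: d_c = 0.141 * sqrt(Q * R)
Compute Q * R = 4 * 169.8 = 679.2
Compute sqrt(679.2) = 26.0615
d_c = 0.141 * 26.0615 = 3.675

3.675 m


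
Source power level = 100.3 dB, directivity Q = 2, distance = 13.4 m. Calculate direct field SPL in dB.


Given values:
  Lw = 100.3 dB, Q = 2, r = 13.4 m
Formula: SPL = Lw + 10 * log10(Q / (4 * pi * r^2))
Compute 4 * pi * r^2 = 4 * pi * 13.4^2 = 2256.4175
Compute Q / denom = 2 / 2256.4175 = 0.00088636
Compute 10 * log10(0.00088636) = -30.5239
SPL = 100.3 + (-30.5239) = 69.78

69.78 dB


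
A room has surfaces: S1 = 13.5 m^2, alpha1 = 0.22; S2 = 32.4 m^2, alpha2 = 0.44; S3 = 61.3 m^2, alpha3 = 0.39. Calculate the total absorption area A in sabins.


Given surfaces:
  Surface 1: 13.5 * 0.22 = 2.97
  Surface 2: 32.4 * 0.44 = 14.256
  Surface 3: 61.3 * 0.39 = 23.907
Formula: A = sum(Si * alpha_i)
A = 2.97 + 14.256 + 23.907
A = 41.13

41.13 sabins


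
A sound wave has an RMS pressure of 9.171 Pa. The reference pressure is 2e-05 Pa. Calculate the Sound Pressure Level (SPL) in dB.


Given values:
  p = 9.171 Pa
  p_ref = 2e-05 Pa
Formula: SPL = 20 * log10(p / p_ref)
Compute ratio: p / p_ref = 9.171 / 2e-05 = 458550
Compute log10: log10(458550) = 5.661387
Multiply: SPL = 20 * 5.661387 = 113.23

113.23 dB


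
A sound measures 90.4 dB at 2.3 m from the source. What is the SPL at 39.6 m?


Given values:
  SPL1 = 90.4 dB, r1 = 2.3 m, r2 = 39.6 m
Formula: SPL2 = SPL1 - 20 * log10(r2 / r1)
Compute ratio: r2 / r1 = 39.6 / 2.3 = 17.2174
Compute log10: log10(17.2174) = 1.235968
Compute drop: 20 * 1.235968 = 24.7194
SPL2 = 90.4 - 24.7194 = 65.68

65.68 dB


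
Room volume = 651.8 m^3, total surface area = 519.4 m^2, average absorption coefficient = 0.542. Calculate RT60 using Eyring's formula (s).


Given values:
  V = 651.8 m^3, S = 519.4 m^2, alpha = 0.542
Formula: RT60 = 0.161 * V / (-S * ln(1 - alpha))
Compute ln(1 - 0.542) = ln(0.458) = -0.780886
Denominator: -519.4 * -0.780886 = 405.5922
Numerator: 0.161 * 651.8 = 104.9398
RT60 = 104.9398 / 405.5922 = 0.259

0.259 s


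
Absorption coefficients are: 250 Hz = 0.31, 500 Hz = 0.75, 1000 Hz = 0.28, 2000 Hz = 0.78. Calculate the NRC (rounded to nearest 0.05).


Given values:
  a_250 = 0.31, a_500 = 0.75
  a_1000 = 0.28, a_2000 = 0.78
Formula: NRC = (a250 + a500 + a1000 + a2000) / 4
Sum = 0.31 + 0.75 + 0.28 + 0.78 = 2.12
NRC = 2.12 / 4 = 0.53
Rounded to nearest 0.05: 0.55

0.55


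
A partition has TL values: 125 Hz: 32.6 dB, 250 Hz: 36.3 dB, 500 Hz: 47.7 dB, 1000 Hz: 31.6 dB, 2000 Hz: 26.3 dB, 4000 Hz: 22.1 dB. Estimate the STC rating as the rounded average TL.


Given TL values at each frequency:
  125 Hz: 32.6 dB
  250 Hz: 36.3 dB
  500 Hz: 47.7 dB
  1000 Hz: 31.6 dB
  2000 Hz: 26.3 dB
  4000 Hz: 22.1 dB
Formula: STC ~ round(average of TL values)
Sum = 32.6 + 36.3 + 47.7 + 31.6 + 26.3 + 22.1 = 196.6
Average = 196.6 / 6 = 32.77
Rounded: 33

33


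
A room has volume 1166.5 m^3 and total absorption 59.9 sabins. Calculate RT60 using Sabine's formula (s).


Given values:
  V = 1166.5 m^3
  A = 59.9 sabins
Formula: RT60 = 0.161 * V / A
Numerator: 0.161 * 1166.5 = 187.8065
RT60 = 187.8065 / 59.9 = 3.135

3.135 s


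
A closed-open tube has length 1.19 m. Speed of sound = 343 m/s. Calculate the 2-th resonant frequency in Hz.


Given values:
  Tube type: closed-open, L = 1.19 m, c = 343 m/s, n = 2
Formula: f_n = (2n - 1) * c / (4 * L)
Compute 2n - 1 = 2*2 - 1 = 3
Compute 4 * L = 4 * 1.19 = 4.76
f = 3 * 343 / 4.76
f = 216.18

216.18 Hz


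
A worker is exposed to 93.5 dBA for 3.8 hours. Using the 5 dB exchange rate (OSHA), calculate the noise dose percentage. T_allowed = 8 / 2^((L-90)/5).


Given values:
  L = 93.5 dBA, T = 3.8 hours
Formula: T_allowed = 8 / 2^((L - 90) / 5)
Compute exponent: (93.5 - 90) / 5 = 0.7
Compute 2^(0.7) = 1.624505
T_allowed = 8 / 1.624505 = 4.924577 hours
Dose = (T / T_allowed) * 100
Dose = (3.8 / 4.924577) * 100 = 77.16

77.16 %


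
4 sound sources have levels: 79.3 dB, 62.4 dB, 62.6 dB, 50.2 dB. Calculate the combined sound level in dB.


Formula: L_total = 10 * log10( sum(10^(Li/10)) )
  Source 1: 10^(79.3/10) = 85113803.8202
  Source 2: 10^(62.4/10) = 1737800.8287
  Source 3: 10^(62.6/10) = 1819700.8586
  Source 4: 10^(50.2/10) = 104712.8548
Sum of linear values = 88776018.3623
L_total = 10 * log10(88776018.3623) = 79.48

79.48 dB


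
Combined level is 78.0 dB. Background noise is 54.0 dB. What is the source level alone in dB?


Given values:
  L_total = 78.0 dB, L_bg = 54.0 dB
Formula: L_source = 10 * log10(10^(L_total/10) - 10^(L_bg/10))
Convert to linear:
  10^(78.0/10) = 63095734.448
  10^(54.0/10) = 251188.6432
Difference: 63095734.448 - 251188.6432 = 62844545.8048
L_source = 10 * log10(62844545.8048) = 77.98

77.98 dB


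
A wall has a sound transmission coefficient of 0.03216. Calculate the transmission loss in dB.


Given values:
  tau = 0.03216
Formula: TL = 10 * log10(1 / tau)
Compute 1 / tau = 1 / 0.03216 = 31.0945
Compute log10(31.0945) = 1.492684
TL = 10 * 1.492684 = 14.93

14.93 dB


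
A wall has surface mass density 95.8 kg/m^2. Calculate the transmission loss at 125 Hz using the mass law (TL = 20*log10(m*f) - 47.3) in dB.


Given values:
  m = 95.8 kg/m^2, f = 125 Hz
Formula: TL = 20 * log10(m * f) - 47.3
Compute m * f = 95.8 * 125 = 11975.0
Compute log10(11975.0) = 4.078276
Compute 20 * 4.078276 = 81.5655
TL = 81.5655 - 47.3 = 34.27

34.27 dB


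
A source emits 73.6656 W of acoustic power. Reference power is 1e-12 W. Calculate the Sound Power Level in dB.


Given values:
  W = 73.6656 W
  W_ref = 1e-12 W
Formula: SWL = 10 * log10(W / W_ref)
Compute ratio: W / W_ref = 73665600000000
Compute log10: log10(73665600000000) = 13.867265
Multiply: SWL = 10 * 13.867265 = 138.67

138.67 dB


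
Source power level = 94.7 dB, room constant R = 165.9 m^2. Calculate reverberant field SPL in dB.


Given values:
  Lw = 94.7 dB, R = 165.9 m^2
Formula: SPL = Lw + 10 * log10(4 / R)
Compute 4 / R = 4 / 165.9 = 0.024111
Compute 10 * log10(0.024111) = -16.1778
SPL = 94.7 + (-16.1778) = 78.52

78.52 dB


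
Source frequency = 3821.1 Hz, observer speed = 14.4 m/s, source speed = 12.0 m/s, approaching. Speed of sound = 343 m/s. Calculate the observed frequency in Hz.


Given values:
  f_s = 3821.1 Hz, v_o = 14.4 m/s, v_s = 12.0 m/s
  Direction: approaching
Formula: f_o = f_s * (c + v_o) / (c - v_s)
Numerator: c + v_o = 343 + 14.4 = 357.4
Denominator: c - v_s = 343 - 12.0 = 331.0
f_o = 3821.1 * 357.4 / 331.0 = 4125.86

4125.86 Hz


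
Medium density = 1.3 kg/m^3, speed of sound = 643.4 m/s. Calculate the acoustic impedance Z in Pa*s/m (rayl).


Given values:
  rho = 1.3 kg/m^3
  c = 643.4 m/s
Formula: Z = rho * c
Z = 1.3 * 643.4
Z = 836.42

836.42 rayl


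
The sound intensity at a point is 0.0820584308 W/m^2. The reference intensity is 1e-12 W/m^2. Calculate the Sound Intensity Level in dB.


Given values:
  I = 0.0820584308 W/m^2
  I_ref = 1e-12 W/m^2
Formula: SIL = 10 * log10(I / I_ref)
Compute ratio: I / I_ref = 82058430800
Compute log10: log10(82058430800) = 10.914123
Multiply: SIL = 10 * 10.914123 = 109.14

109.14 dB


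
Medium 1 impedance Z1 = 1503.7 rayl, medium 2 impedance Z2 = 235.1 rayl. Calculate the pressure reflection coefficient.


Given values:
  Z1 = 1503.7 rayl, Z2 = 235.1 rayl
Formula: R = (Z2 - Z1) / (Z2 + Z1)
Numerator: Z2 - Z1 = 235.1 - 1503.7 = -1268.6
Denominator: Z2 + Z1 = 235.1 + 1503.7 = 1738.8
R = -1268.6 / 1738.8 = -0.7296

-0.7296
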